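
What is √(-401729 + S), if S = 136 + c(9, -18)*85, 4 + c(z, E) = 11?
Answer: I*√400998 ≈ 633.24*I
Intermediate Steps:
c(z, E) = 7 (c(z, E) = -4 + 11 = 7)
S = 731 (S = 136 + 7*85 = 136 + 595 = 731)
√(-401729 + S) = √(-401729 + 731) = √(-400998) = I*√400998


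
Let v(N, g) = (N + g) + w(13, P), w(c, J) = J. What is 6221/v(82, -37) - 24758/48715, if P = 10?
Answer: 12067773/107173 ≈ 112.60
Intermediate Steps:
v(N, g) = 10 + N + g (v(N, g) = (N + g) + 10 = 10 + N + g)
6221/v(82, -37) - 24758/48715 = 6221/(10 + 82 - 37) - 24758/48715 = 6221/55 - 24758*1/48715 = 6221*(1/55) - 24758/48715 = 6221/55 - 24758/48715 = 12067773/107173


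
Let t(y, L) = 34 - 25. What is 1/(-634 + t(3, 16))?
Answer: -1/625 ≈ -0.0016000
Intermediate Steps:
t(y, L) = 9
1/(-634 + t(3, 16)) = 1/(-634 + 9) = 1/(-625) = -1/625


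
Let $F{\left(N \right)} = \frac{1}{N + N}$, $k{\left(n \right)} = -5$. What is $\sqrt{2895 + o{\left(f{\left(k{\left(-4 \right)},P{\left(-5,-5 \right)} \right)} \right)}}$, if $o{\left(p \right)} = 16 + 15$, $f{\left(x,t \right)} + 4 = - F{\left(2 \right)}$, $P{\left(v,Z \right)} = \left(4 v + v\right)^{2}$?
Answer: $\sqrt{2926} \approx 54.093$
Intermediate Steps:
$P{\left(v,Z \right)} = 25 v^{2}$ ($P{\left(v,Z \right)} = \left(5 v\right)^{2} = 25 v^{2}$)
$F{\left(N \right)} = \frac{1}{2 N}$
$f{\left(x,t \right)} = - \frac{17}{4}$ ($f{\left(x,t \right)} = -4 - \frac{1}{2 \cdot 2} = -4 - \frac{1}{2} \cdot \frac{1}{2} = -4 - \frac{1}{4} = - \frac{17}{4}$)
$o{\left(p \right)} = 31$
$\sqrt{2895 + o{\left(f{\left(k{\left(-4 \right)},P{\left(-5,-5 \right)} \right)} \right)}} = \sqrt{2895 + 31} = \sqrt{2926}$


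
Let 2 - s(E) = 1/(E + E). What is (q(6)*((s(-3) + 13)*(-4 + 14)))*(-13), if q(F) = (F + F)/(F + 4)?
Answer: -2366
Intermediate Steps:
q(F) = 2*F/(4 + F) (q(F) = (2*F)/(4 + F) = 2*F/(4 + F))
s(E) = 2 - 1/(2*E) (s(E) = 2 - 1/(E + E) = 2 - 1/(2*E))
(q(6)*((s(-3) + 13)*(-4 + 14)))*(-13) = ((2*6/(4 + 6))*(((2 - ½/(-3)) + 13)*(-4 + 14)))*(-13) = ((2*6/10)*(((2 - ½*(-⅓)) + 13)*10))*(-13) = ((2*6*(⅒))*(((2 + ⅙) + 13)*10))*(-13) = (6*((13/6 + 13)*10)/5)*(-13) = (6*((91/6)*10)/5)*(-13) = ((6/5)*(455/3))*(-13) = 182*(-13) = -2366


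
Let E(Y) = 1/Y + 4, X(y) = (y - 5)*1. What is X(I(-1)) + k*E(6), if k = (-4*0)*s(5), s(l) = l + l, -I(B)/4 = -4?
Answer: 11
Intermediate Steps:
I(B) = 16 (I(B) = -4*(-4) = 16)
X(y) = -5 + y (X(y) = (-5 + y)*1 = -5 + y)
s(l) = 2*l
k = 0 (k = (-4*0)*(2*5) = 0*10 = 0)
E(Y) = 4 + 1/Y
X(I(-1)) + k*E(6) = (-5 + 16) + 0*(4 + 1/6) = 11 + 0*(4 + 1/6) = 11 + 0*(25/6) = 11 + 0 = 11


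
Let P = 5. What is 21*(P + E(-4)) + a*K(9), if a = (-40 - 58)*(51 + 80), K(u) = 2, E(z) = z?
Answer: -25655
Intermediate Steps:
a = -12838 (a = -98*131 = -12838)
21*(P + E(-4)) + a*K(9) = 21*(5 - 4) - 12838*2 = 21*1 - 25676 = 21 - 25676 = -25655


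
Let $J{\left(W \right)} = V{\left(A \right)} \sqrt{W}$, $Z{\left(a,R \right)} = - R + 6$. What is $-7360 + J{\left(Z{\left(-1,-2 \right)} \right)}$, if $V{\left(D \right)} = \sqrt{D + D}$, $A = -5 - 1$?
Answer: $-7360 + 4 i \sqrt{6} \approx -7360.0 + 9.798 i$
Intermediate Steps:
$A = -6$
$V{\left(D \right)} = \sqrt{2} \sqrt{D}$ ($V{\left(D \right)} = \sqrt{2 D} = \sqrt{2} \sqrt{D}$)
$Z{\left(a,R \right)} = 6 - R$
$J{\left(W \right)} = 2 i \sqrt{3} \sqrt{W}$ ($J{\left(W \right)} = \sqrt{2} \sqrt{-6} \sqrt{W} = \sqrt{2} i \sqrt{6} \sqrt{W} = 2 i \sqrt{3} \sqrt{W}$)
$-7360 + J{\left(Z{\left(-1,-2 \right)} \right)} = -7360 + 2 i \sqrt{3} \sqrt{6 - -2} = -7360 + 2 i \sqrt{3} \sqrt{6 + 2} = -7360 + 2 i \sqrt{3} \sqrt{8} = -7360 + 2 i \sqrt{3} \cdot 2 \sqrt{2} = -7360 + 4 i \sqrt{6}$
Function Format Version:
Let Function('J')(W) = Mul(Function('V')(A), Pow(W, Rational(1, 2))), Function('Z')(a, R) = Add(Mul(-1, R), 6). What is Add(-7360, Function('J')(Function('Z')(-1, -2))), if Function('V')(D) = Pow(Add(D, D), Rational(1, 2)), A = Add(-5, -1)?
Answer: Add(-7360, Mul(4, I, Pow(6, Rational(1, 2)))) ≈ Add(-7360.0, Mul(9.7980, I))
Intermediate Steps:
A = -6
Function('V')(D) = Mul(Pow(2, Rational(1, 2)), Pow(D, Rational(1, 2))) (Function('V')(D) = Pow(Mul(2, D), Rational(1, 2)) = Mul(Pow(2, Rational(1, 2)), Pow(D, Rational(1, 2))))
Function('Z')(a, R) = Add(6, Mul(-1, R))
Function('J')(W) = Mul(2, I, Pow(3, Rational(1, 2)), Pow(W, Rational(1, 2))) (Function('J')(W) = Mul(Mul(Pow(2, Rational(1, 2)), Pow(-6, Rational(1, 2))), Pow(W, Rational(1, 2))) = Mul(Mul(Pow(2, Rational(1, 2)), Mul(I, Pow(6, Rational(1, 2)))), Pow(W, Rational(1, 2))) = Mul(Mul(2, I, Pow(3, Rational(1, 2))), Pow(W, Rational(1, 2))) = Mul(2, I, Pow(3, Rational(1, 2)), Pow(W, Rational(1, 2))))
Add(-7360, Function('J')(Function('Z')(-1, -2))) = Add(-7360, Mul(2, I, Pow(3, Rational(1, 2)), Pow(Add(6, Mul(-1, -2)), Rational(1, 2)))) = Add(-7360, Mul(2, I, Pow(3, Rational(1, 2)), Pow(Add(6, 2), Rational(1, 2)))) = Add(-7360, Mul(2, I, Pow(3, Rational(1, 2)), Pow(8, Rational(1, 2)))) = Add(-7360, Mul(2, I, Pow(3, Rational(1, 2)), Mul(2, Pow(2, Rational(1, 2))))) = Add(-7360, Mul(4, I, Pow(6, Rational(1, 2))))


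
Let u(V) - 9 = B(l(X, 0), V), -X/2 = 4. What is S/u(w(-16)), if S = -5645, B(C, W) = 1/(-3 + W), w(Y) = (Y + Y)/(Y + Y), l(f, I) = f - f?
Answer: -11290/17 ≈ -664.12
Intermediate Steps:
X = -8 (X = -2*4 = -8)
l(f, I) = 0
w(Y) = 1 (w(Y) = (2*Y)/((2*Y)) = (2*Y)*(1/(2*Y)) = 1)
u(V) = 9 + 1/(-3 + V)
S/u(w(-16)) = -5645*(-3 + 1)/(-26 + 9*1) = -5645*(-2/(-26 + 9)) = -5645/((-1/2*(-17))) = -5645/17/2 = -5645*2/17 = -11290/17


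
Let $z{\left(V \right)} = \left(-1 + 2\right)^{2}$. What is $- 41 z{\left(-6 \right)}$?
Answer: $-41$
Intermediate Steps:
$z{\left(V \right)} = 1$ ($z{\left(V \right)} = 1^{2} = 1$)
$- 41 z{\left(-6 \right)} = \left(-41\right) 1 = -41$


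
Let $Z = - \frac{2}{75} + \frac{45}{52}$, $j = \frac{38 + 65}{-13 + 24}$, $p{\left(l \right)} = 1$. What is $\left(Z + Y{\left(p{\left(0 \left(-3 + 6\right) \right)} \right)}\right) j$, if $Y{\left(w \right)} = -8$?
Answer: $- \frac{261517}{3900} \approx -67.056$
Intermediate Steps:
$j = \frac{103}{11} \approx 9.3636$
$Z = \frac{3271}{3900}$ ($Z = \left(-2\right) \frac{1}{75} + 45 \cdot \frac{1}{52} = - \frac{2}{75} + \frac{45}{52} = \frac{3271}{3900} \approx 0.83872$)
$\left(Z + Y{\left(p{\left(0 \left(-3 + 6\right) \right)} \right)}\right) j = \left(\frac{3271}{3900} - 8\right) \frac{103}{11} = \left(- \frac{27929}{3900}\right) \frac{103}{11} = - \frac{261517}{3900}$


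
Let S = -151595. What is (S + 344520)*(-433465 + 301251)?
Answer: -25507385950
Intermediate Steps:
(S + 344520)*(-433465 + 301251) = (-151595 + 344520)*(-433465 + 301251) = 192925*(-132214) = -25507385950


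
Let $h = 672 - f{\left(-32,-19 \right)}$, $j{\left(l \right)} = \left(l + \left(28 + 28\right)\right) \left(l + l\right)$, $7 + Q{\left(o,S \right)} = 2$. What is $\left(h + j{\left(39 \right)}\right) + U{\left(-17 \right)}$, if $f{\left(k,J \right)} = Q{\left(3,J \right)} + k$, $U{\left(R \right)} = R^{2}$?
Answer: $8408$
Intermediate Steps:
$Q{\left(o,S \right)} = -5$ ($Q{\left(o,S \right)} = -7 + 2 = -5$)
$j{\left(l \right)} = 2 l \left(56 + l\right)$ ($j{\left(l \right)} = \left(l + 56\right) 2 l = \left(56 + l\right) 2 l = 2 l \left(56 + l\right)$)
$f{\left(k,J \right)} = -5 + k$
$h = 709$ ($h = 672 - \left(-5 - 32\right) = 672 - -37 = 672 + 37 = 709$)
$\left(h + j{\left(39 \right)}\right) + U{\left(-17 \right)} = \left(709 + 2 \cdot 39 \left(56 + 39\right)\right) + \left(-17\right)^{2} = \left(709 + 2 \cdot 39 \cdot 95\right) + 289 = \left(709 + 7410\right) + 289 = 8119 + 289 = 8408$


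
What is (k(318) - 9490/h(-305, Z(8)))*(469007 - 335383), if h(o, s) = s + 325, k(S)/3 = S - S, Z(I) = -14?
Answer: -1268091760/311 ≈ -4.0775e+6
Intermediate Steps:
k(S) = 0 (k(S) = 3*(S - S) = 3*0 = 0)
h(o, s) = 325 + s
(k(318) - 9490/h(-305, Z(8)))*(469007 - 335383) = (0 - 9490/(325 - 14))*(469007 - 335383) = (0 - 9490/311)*133624 = -9490/311*133624 = -1268091760/311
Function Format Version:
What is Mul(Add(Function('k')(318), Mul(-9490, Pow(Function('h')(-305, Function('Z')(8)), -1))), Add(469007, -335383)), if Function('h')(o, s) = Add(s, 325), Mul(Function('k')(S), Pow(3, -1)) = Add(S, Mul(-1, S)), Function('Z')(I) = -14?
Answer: Rational(-1268091760, 311) ≈ -4.0775e+6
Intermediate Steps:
Function('k')(S) = 0 (Function('k')(S) = Mul(3, Add(S, Mul(-1, S))) = Mul(3, 0) = 0)
Function('h')(o, s) = Add(325, s)
Mul(Add(Function('k')(318), Mul(-9490, Pow(Function('h')(-305, Function('Z')(8)), -1))), Add(469007, -335383)) = Mul(Add(0, Mul(-9490, Pow(Add(325, -14), -1))), Add(469007, -335383)) = Mul(Add(0, Mul(-9490, Pow(311, -1))), 133624) = Mul(Add(0, Mul(-9490, Rational(1, 311))), 133624) = Mul(Add(0, Rational(-9490, 311)), 133624) = Mul(Rational(-9490, 311), 133624) = Rational(-1268091760, 311)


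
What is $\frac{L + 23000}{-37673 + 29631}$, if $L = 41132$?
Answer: $- \frac{32066}{4021} \approx -7.9746$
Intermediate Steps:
$\frac{L + 23000}{-37673 + 29631} = \frac{41132 + 23000}{-37673 + 29631} = \frac{64132}{-8042} = 64132 \left(- \frac{1}{8042}\right) = - \frac{32066}{4021}$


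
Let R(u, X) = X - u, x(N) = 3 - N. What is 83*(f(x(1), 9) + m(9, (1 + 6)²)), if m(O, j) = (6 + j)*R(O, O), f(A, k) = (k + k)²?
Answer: 26892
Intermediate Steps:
f(A, k) = 4*k² (f(A, k) = (2*k)² = 4*k²)
m(O, j) = 0 (m(O, j) = (6 + j)*(O - O) = (6 + j)*0 = 0)
83*(f(x(1), 9) + m(9, (1 + 6)²)) = 83*(4*9² + 0) = 83*(4*81 + 0) = 83*(324 + 0) = 83*324 = 26892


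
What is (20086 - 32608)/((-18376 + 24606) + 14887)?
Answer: -4174/7039 ≈ -0.59298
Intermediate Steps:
(20086 - 32608)/((-18376 + 24606) + 14887) = -12522/(6230 + 14887) = -12522/21117 = -12522*1/21117 = -4174/7039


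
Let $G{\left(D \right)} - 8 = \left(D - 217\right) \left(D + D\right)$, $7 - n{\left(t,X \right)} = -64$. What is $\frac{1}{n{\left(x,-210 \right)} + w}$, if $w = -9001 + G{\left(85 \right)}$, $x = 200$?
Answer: $- \frac{1}{31362} \approx -3.1886 \cdot 10^{-5}$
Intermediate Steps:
$n{\left(t,X \right)} = 71$ ($n{\left(t,X \right)} = 7 - -64 = 7 + 64 = 71$)
$G{\left(D \right)} = 8 + 2 D \left(-217 + D\right)$ ($G{\left(D \right)} = 8 + \left(D - 217\right) \left(D + D\right) = 8 + \left(-217 + D\right) 2 D = 8 + 2 D \left(-217 + D\right)$)
$w = -31433$ ($w = -9001 + \left(8 - 36890 + 2 \cdot 85^{2}\right) = -9001 + \left(8 - 36890 + 2 \cdot 7225\right) = -9001 + \left(8 - 36890 + 14450\right) = -9001 - 22432 = -31433$)
$\frac{1}{n{\left(x,-210 \right)} + w} = \frac{1}{71 - 31433} = \frac{1}{-31362} = - \frac{1}{31362}$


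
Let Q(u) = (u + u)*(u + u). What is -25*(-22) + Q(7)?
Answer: 746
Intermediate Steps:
Q(u) = 4*u² (Q(u) = (2*u)*(2*u) = 4*u²)
-25*(-22) + Q(7) = -25*(-22) + 4*7² = 550 + 4*49 = 550 + 196 = 746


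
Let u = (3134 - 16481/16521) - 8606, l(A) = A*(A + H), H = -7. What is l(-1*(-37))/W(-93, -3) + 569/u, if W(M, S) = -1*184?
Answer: -51047604423/8318584156 ≈ -6.1366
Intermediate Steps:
W(M, S) = -184
l(A) = A*(-7 + A) (l(A) = A*(A - 7) = A*(-7 + A))
u = -90419393/16521 (u = (3134 - 16481*1/16521) - 8606 = (3134 - 16481/16521) - 8606 = 51760333/16521 - 8606 = -90419393/16521 ≈ -5473.0)
l(-1*(-37))/W(-93, -3) + 569/u = ((-1*(-37))*(-7 - 1*(-37)))/(-184) + 569/(-90419393/16521) = (37*(-7 + 37))*(-1/184) + 569*(-16521/90419393) = (37*30)*(-1/184) - 9400449/90419393 = 1110*(-1/184) - 9400449/90419393 = -555/92 - 9400449/90419393 = -51047604423/8318584156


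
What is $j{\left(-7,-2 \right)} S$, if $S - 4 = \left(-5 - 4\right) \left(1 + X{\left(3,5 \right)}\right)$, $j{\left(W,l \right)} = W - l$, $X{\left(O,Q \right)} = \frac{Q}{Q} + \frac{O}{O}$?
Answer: $115$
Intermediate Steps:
$X{\left(O,Q \right)} = 2$ ($X{\left(O,Q \right)} = 1 + 1 = 2$)
$S = -23$ ($S = 4 + \left(-5 - 4\right) \left(1 + 2\right) = 4 - 27 = -23$)
$j{\left(-7,-2 \right)} S = \left(-7 - -2\right) \left(-23\right) = \left(-7 + 2\right) \left(-23\right) = \left(-5\right) \left(-23\right) = 115$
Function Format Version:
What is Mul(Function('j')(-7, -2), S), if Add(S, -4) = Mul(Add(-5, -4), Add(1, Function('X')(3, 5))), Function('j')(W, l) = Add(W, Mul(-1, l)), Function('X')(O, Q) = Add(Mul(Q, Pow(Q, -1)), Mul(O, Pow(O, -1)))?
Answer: 115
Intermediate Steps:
Function('X')(O, Q) = 2 (Function('X')(O, Q) = Add(1, 1) = 2)
S = -23 (S = Add(4, Mul(Add(-5, -4), Add(1, 2))) = Add(4, Mul(-9, 3)) = Add(4, -27) = -23)
Mul(Function('j')(-7, -2), S) = Mul(Add(-7, Mul(-1, -2)), -23) = Mul(Add(-7, 2), -23) = Mul(-5, -23) = 115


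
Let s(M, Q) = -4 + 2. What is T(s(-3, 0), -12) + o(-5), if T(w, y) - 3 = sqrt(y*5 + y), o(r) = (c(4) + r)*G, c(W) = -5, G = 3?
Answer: -27 + 6*I*sqrt(2) ≈ -27.0 + 8.4853*I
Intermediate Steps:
s(M, Q) = -2
o(r) = -15 + 3*r (o(r) = (-5 + r)*3 = -15 + 3*r)
T(w, y) = 3 + sqrt(6)*sqrt(y) (T(w, y) = 3 + sqrt(y*5 + y) = 3 + sqrt(5*y + y) = 3 + sqrt(6*y) = 3 + sqrt(6)*sqrt(y))
T(s(-3, 0), -12) + o(-5) = (3 + sqrt(6)*sqrt(-12)) + (-15 + 3*(-5)) = (3 + sqrt(6)*(2*I*sqrt(3))) + (-15 - 15) = (3 + 6*I*sqrt(2)) - 30 = -27 + 6*I*sqrt(2)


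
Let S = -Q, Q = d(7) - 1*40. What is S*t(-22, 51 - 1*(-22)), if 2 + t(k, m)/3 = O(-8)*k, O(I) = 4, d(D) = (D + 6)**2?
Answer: 34830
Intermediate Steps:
d(D) = (6 + D)**2
t(k, m) = -6 + 12*k (t(k, m) = -6 + 3*(4*k) = -6 + 12*k)
Q = 129 (Q = (6 + 7)**2 - 1*40 = 13**2 - 40 = 169 - 40 = 129)
S = -129 (S = -1*129 = -129)
S*t(-22, 51 - 1*(-22)) = -129*(-6 + 12*(-22)) = -129*(-6 - 264) = -129*(-270) = 34830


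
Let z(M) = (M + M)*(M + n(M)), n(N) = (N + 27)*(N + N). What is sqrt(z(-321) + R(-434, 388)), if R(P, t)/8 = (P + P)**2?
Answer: I*sqrt(114942742) ≈ 10721.0*I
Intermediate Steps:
n(N) = 2*N*(27 + N) (n(N) = (27 + N)*(2*N) = 2*N*(27 + N))
R(P, t) = 32*P**2 (R(P, t) = 8*(P + P)**2 = 8*(2*P)**2 = 8*(4*P**2) = 32*P**2)
z(M) = 2*M*(M + 2*M*(27 + M)) (z(M) = (M + M)*(M + 2*M*(27 + M)) = (2*M)*(M + 2*M*(27 + M)) = 2*M*(M + 2*M*(27 + M)))
sqrt(z(-321) + R(-434, 388)) = sqrt((-321)**2*(110 + 4*(-321)) + 32*(-434)**2) = sqrt(103041*(110 - 1284) + 32*188356) = sqrt(103041*(-1174) + 6027392) = sqrt(-120970134 + 6027392) = sqrt(-114942742) = I*sqrt(114942742)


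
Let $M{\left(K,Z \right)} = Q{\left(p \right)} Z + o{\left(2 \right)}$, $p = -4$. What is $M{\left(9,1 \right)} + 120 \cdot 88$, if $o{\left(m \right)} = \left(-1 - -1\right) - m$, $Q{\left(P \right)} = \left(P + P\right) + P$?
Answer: $10546$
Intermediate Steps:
$Q{\left(P \right)} = 3 P$ ($Q{\left(P \right)} = 2 P + P = 3 P$)
$o{\left(m \right)} = - m$ ($o{\left(m \right)} = \left(-1 + 1\right) - m = 0 - m = - m$)
$M{\left(K,Z \right)} = -2 - 12 Z$ ($M{\left(K,Z \right)} = 3 \left(-4\right) Z - 2 = - 12 Z - 2 = -2 - 12 Z$)
$M{\left(9,1 \right)} + 120 \cdot 88 = \left(-2 - 12\right) + 120 \cdot 88 = \left(-2 - 12\right) + 10560 = -14 + 10560 = 10546$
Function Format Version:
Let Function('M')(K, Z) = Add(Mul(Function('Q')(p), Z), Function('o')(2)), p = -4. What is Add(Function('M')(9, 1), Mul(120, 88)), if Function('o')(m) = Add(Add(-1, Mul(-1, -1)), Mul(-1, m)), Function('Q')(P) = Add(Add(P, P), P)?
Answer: 10546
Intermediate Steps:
Function('Q')(P) = Mul(3, P) (Function('Q')(P) = Add(Mul(2, P), P) = Mul(3, P))
Function('o')(m) = Mul(-1, m) (Function('o')(m) = Add(Add(-1, 1), Mul(-1, m)) = Add(0, Mul(-1, m)) = Mul(-1, m))
Function('M')(K, Z) = Add(-2, Mul(-12, Z)) (Function('M')(K, Z) = Add(Mul(Mul(3, -4), Z), Mul(-1, 2)) = Add(Mul(-12, Z), -2) = Add(-2, Mul(-12, Z)))
Add(Function('M')(9, 1), Mul(120, 88)) = Add(Add(-2, Mul(-12, 1)), Mul(120, 88)) = Add(Add(-2, -12), 10560) = Add(-14, 10560) = 10546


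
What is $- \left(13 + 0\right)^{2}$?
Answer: $-169$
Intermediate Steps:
$- \left(13 + 0\right)^{2} = - 13^{2} = \left(-1\right) 169 = -169$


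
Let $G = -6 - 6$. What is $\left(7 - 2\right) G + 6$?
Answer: $-54$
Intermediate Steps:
$G = -12$ ($G = -6 - 6 = -12$)
$\left(7 - 2\right) G + 6 = \left(7 - 2\right) \left(-12\right) + 6 = 5 \left(-12\right) + 6 = -60 + 6 = -54$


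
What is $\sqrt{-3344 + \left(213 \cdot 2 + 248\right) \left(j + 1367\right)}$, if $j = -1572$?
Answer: $i \sqrt{141514} \approx 376.18 i$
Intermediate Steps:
$\sqrt{-3344 + \left(213 \cdot 2 + 248\right) \left(j + 1367\right)} = \sqrt{-3344 + \left(213 \cdot 2 + 248\right) \left(-1572 + 1367\right)} = \sqrt{-3344 + \left(426 + 248\right) \left(-205\right)} = \sqrt{-3344 + 674 \left(-205\right)} = \sqrt{-3344 - 138170} = \sqrt{-141514} = i \sqrt{141514}$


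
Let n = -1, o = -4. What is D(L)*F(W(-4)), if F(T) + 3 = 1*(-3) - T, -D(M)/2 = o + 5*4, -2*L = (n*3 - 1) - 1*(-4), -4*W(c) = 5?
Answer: 152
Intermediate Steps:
W(c) = -5/4 (W(c) = -1/4*5 = -5/4)
L = 0 (L = -((-1*3 - 1) - 1*(-4))/2 = -((-3 - 1) + 4)/2 = -(-4 + 4)/2 = -1/2*0 = 0)
D(M) = -32 (D(M) = -2*(-4 + 5*4) = -2*(-4 + 20) = -2*16 = -32)
F(T) = -6 - T (F(T) = -3 + (1*(-3) - T) = -3 + (-3 - T) = -6 - T)
D(L)*F(W(-4)) = -32*(-6 - 1*(-5/4)) = -32*(-6 + 5/4) = -32*(-19/4) = 152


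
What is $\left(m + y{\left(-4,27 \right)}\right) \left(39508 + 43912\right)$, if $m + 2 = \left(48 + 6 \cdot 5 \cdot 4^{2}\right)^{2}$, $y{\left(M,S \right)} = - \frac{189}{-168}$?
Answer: $\frac{46512176575}{2} \approx 2.3256 \cdot 10^{10}$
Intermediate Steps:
$y{\left(M,S \right)} = \frac{9}{8}$ ($y{\left(M,S \right)} = \left(-189\right) \left(- \frac{1}{168}\right) = \frac{9}{8}$)
$m = 278782$ ($m = -2 + \left(48 + 6 \cdot 5 \cdot 4^{2}\right)^{2} = -2 + \left(48 + 30 \cdot 16\right)^{2} = -2 + \left(48 + 480\right)^{2} = -2 + 528^{2} = -2 + 278784 = 278782$)
$\left(m + y{\left(-4,27 \right)}\right) \left(39508 + 43912\right) = \left(278782 + \frac{9}{8}\right) \left(39508 + 43912\right) = \frac{2230265}{8} \cdot 83420 = \frac{46512176575}{2}$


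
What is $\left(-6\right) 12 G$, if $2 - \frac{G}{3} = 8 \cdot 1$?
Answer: $1296$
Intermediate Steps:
$G = -18$ ($G = 6 - 3 \cdot 8 \cdot 1 = 6 - 24 = -18$)
$\left(-6\right) 12 G = \left(-6\right) 12 \left(-18\right) = \left(-72\right) \left(-18\right) = 1296$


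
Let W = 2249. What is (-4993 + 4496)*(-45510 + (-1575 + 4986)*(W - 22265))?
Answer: 33955082742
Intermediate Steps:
(-4993 + 4496)*(-45510 + (-1575 + 4986)*(W - 22265)) = (-4993 + 4496)*(-45510 + (-1575 + 4986)*(2249 - 22265)) = -497*(-45510 + 3411*(-20016)) = -497*(-45510 - 68274576) = -497*(-68320086) = 33955082742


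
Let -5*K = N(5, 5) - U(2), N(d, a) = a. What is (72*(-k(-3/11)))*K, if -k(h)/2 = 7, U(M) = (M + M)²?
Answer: 11088/5 ≈ 2217.6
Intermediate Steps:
U(M) = 4*M² (U(M) = (2*M)² = 4*M²)
k(h) = -14 (k(h) = -2*7 = -14)
K = 11/5 (K = -(5 - 4*2²)/5 = -(5 - 4*4)/5 = -(5 - 1*16)/5 = -(5 - 16)/5 = -⅕*(-11) = 11/5 ≈ 2.2000)
(72*(-k(-3/11)))*K = (72*(-1*(-14)))*(11/5) = (72*14)*(11/5) = 1008*(11/5) = 11088/5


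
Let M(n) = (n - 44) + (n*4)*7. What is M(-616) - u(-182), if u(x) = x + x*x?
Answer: -50850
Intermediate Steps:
u(x) = x + x²
M(n) = -44 + 29*n (M(n) = (-44 + n) + (4*n)*7 = (-44 + n) + 28*n = -44 + 29*n)
M(-616) - u(-182) = (-44 + 29*(-616)) - (-182)*(1 - 182) = (-44 - 17864) - (-182)*(-181) = -17908 - 1*32942 = -17908 - 32942 = -50850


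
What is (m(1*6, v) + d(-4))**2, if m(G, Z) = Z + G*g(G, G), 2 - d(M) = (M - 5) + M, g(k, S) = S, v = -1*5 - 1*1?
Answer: 2025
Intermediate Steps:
v = -6 (v = -5 - 1 = -6)
d(M) = 7 - 2*M (d(M) = 2 - ((M - 5) + M) = 2 - ((-5 + M) + M) = 2 - (-5 + 2*M) = 2 + (5 - 2*M) = 7 - 2*M)
m(G, Z) = Z + G**2 (m(G, Z) = Z + G*G = Z + G**2)
(m(1*6, v) + d(-4))**2 = ((-6 + (1*6)**2) + (7 - 2*(-4)))**2 = ((-6 + 6**2) + (7 + 8))**2 = ((-6 + 36) + 15)**2 = (30 + 15)**2 = 45**2 = 2025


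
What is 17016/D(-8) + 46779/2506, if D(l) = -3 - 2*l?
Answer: 43250223/32578 ≈ 1327.6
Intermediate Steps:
17016/D(-8) + 46779/2506 = 17016/(-3 - 2*(-8)) + 46779/2506 = 17016/(-3 + 16) + 46779*(1/2506) = 17016/13 + 46779/2506 = 43250223/32578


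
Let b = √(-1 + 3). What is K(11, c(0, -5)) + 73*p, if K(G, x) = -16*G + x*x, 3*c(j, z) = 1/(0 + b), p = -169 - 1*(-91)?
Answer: -105659/18 ≈ -5869.9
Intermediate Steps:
b = √2 ≈ 1.4142
p = -78 (p = -169 + 91 = -78)
c(j, z) = √2/6 (c(j, z) = 1/(3*(0 + √2)) = 1/(3*(√2)) = (√2/2)/3 = √2/6)
K(G, x) = x² - 16*G (K(G, x) = -16*G + x² = x² - 16*G)
K(11, c(0, -5)) + 73*p = ((√2/6)² - 16*11) + 73*(-78) = (1/18 - 176) - 5694 = -3167/18 - 5694 = -105659/18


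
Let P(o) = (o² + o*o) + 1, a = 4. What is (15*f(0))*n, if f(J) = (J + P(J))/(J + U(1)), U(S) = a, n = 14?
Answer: 105/2 ≈ 52.500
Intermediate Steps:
P(o) = 1 + 2*o² (P(o) = (o² + o²) + 1 = 2*o² + 1 = 1 + 2*o²)
U(S) = 4
f(J) = (1 + J + 2*J²)/(4 + J) (f(J) = (J + (1 + 2*J²))/(J + 4) = (1 + J + 2*J²)/(4 + J))
(15*f(0))*n = (15*((1 + 0 + 2*0²)/(4 + 0)))*14 = (15*((1 + 0 + 2*0)/4))*14 = (15*((1 + 0 + 0)/4))*14 = (15*((¼)*1))*14 = (15*(¼))*14 = (15/4)*14 = 105/2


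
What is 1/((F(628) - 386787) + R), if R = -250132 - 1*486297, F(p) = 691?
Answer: -1/1122525 ≈ -8.9085e-7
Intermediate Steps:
R = -736429 (R = -250132 - 486297 = -736429)
1/((F(628) - 386787) + R) = 1/((691 - 386787) - 736429) = 1/(-386096 - 736429) = 1/(-1122525) = -1/1122525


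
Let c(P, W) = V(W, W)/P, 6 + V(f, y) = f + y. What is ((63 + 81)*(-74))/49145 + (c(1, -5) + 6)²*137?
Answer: 673275844/49145 ≈ 13700.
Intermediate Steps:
V(f, y) = -6 + f + y (V(f, y) = -6 + (f + y) = -6 + f + y)
c(P, W) = (-6 + 2*W)/P (c(P, W) = (-6 + W + W)/P = (-6 + 2*W)/P)
((63 + 81)*(-74))/49145 + (c(1, -5) + 6)²*137 = ((63 + 81)*(-74))/49145 + (2*(-3 - 5)/1 + 6)²*137 = (144*(-74))*(1/49145) + (2*1*(-8) + 6)²*137 = -10656*1/49145 + (-16 + 6)²*137 = -10656/49145 + (-10)²*137 = -10656/49145 + 100*137 = -10656/49145 + 13700 = 673275844/49145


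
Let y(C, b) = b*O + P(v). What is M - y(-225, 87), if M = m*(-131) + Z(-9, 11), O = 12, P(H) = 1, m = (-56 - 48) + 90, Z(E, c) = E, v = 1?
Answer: 780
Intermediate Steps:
m = -14 (m = -104 + 90 = -14)
y(C, b) = 1 + 12*b (y(C, b) = b*12 + 1 = 12*b + 1 = 1 + 12*b)
M = 1825 (M = -14*(-131) - 9 = 1834 - 9 = 1825)
M - y(-225, 87) = 1825 - (1 + 12*87) = 1825 - (1 + 1044) = 1825 - 1*1045 = 1825 - 1045 = 780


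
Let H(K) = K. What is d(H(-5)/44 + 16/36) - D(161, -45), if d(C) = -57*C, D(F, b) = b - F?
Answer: 24703/132 ≈ 187.14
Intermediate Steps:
d(H(-5)/44 + 16/36) - D(161, -45) = -57*(-5/44 + 16/36) - (-45 - 1*161) = -57*(-5*1/44 + 16*(1/36)) - (-45 - 161) = -57*(-5/44 + 4/9) - 1*(-206) = -57*131/396 + 206 = -2489/132 + 206 = 24703/132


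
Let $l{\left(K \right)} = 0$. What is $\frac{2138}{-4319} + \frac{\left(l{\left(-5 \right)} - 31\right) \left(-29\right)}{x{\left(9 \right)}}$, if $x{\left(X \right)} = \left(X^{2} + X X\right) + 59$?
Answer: $\frac{3410283}{954499} \approx 3.5729$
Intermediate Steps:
$x{\left(X \right)} = 59 + 2 X^{2}$ ($x{\left(X \right)} = \left(X^{2} + X^{2}\right) + 59 = 2 X^{2} + 59 = 59 + 2 X^{2}$)
$\frac{2138}{-4319} + \frac{\left(l{\left(-5 \right)} - 31\right) \left(-29\right)}{x{\left(9 \right)}} = \frac{2138}{-4319} + \frac{\left(0 - 31\right) \left(-29\right)}{59 + 2 \cdot 9^{2}} = 2138 \left(- \frac{1}{4319}\right) + \frac{\left(-31\right) \left(-29\right)}{59 + 2 \cdot 81} = - \frac{2138}{4319} + \frac{899}{59 + 162} = - \frac{2138}{4319} + \frac{899}{221} = \frac{3410283}{954499}$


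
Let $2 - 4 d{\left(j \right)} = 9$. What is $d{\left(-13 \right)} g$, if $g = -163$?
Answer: $\frac{1141}{4} \approx 285.25$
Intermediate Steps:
$d{\left(j \right)} = - \frac{7}{4}$ ($d{\left(j \right)} = \frac{1}{2} - \frac{9}{4} = - \frac{7}{4}$)
$d{\left(-13 \right)} g = \left(- \frac{7}{4}\right) \left(-163\right) = \frac{1141}{4}$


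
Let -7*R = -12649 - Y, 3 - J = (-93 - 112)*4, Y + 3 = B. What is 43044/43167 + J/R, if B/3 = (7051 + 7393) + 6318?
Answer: 1158019365/1078196548 ≈ 1.0740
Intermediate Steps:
B = 62286 (B = 3*((7051 + 7393) + 6318) = 3*(14444 + 6318) = 3*20762 = 62286)
Y = 62283 (Y = -3 + 62286 = 62283)
J = 823 (J = 3 - (-93 - 112)*4 = 3 - (-205)*4 = 3 - 1*(-820) = 3 + 820 = 823)
R = 74932/7 (R = -(-12649 - 1*62283)/7 = -(-12649 - 62283)/7 = -⅐*(-74932) = 74932/7 ≈ 10705.)
43044/43167 + J/R = 43044/43167 + 823/(74932/7) = 43044*(1/43167) + 823*(7/74932) = 14348/14389 + 5761/74932 = 1158019365/1078196548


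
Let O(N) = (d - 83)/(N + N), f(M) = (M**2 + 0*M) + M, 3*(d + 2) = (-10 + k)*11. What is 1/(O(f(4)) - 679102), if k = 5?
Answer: -12/8149255 ≈ -1.4725e-6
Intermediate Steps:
d = -61/3 (d = -2 + ((-10 + 5)*11)/3 = -2 + (-5*11)/3 = -2 + (1/3)*(-55) = -2 - 55/3 = -61/3 ≈ -20.333)
f(M) = M + M**2 (f(M) = (M**2 + 0) + M = M**2 + M = M + M**2)
O(N) = -155/(3*N) (O(N) = (-61/3 - 83)/(N + N) = -310*1/(2*N)/3 = -155/(3*N))
1/(O(f(4)) - 679102) = 1/(-155*1/(4*(1 + 4))/3 - 679102) = 1/(-155/(3*(4*5)) - 679102) = 1/(-155/3/20 - 679102) = 1/(-155/3*1/20 - 679102) = 1/(-31/12 - 679102) = 1/(-8149255/12) = -12/8149255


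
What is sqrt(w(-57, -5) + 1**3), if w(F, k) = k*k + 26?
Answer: 2*sqrt(13) ≈ 7.2111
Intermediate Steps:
w(F, k) = 26 + k**2 (w(F, k) = k**2 + 26 = 26 + k**2)
sqrt(w(-57, -5) + 1**3) = sqrt((26 + (-5)**2) + 1**3) = sqrt((26 + 25) + 1) = sqrt(51 + 1) = sqrt(52) = 2*sqrt(13)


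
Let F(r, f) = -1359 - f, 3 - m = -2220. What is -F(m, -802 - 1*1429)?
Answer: -872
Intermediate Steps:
m = 2223 (m = 3 - 1*(-2220) = 3 + 2220 = 2223)
-F(m, -802 - 1*1429) = -(-1359 - (-802 - 1*1429)) = -(-1359 - (-802 - 1429)) = -(-1359 - 1*(-2231)) = -(-1359 + 2231) = -1*872 = -872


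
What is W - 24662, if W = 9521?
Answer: -15141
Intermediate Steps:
W - 24662 = 9521 - 24662 = -15141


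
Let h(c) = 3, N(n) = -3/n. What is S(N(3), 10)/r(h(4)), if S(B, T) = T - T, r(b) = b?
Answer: 0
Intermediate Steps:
S(B, T) = 0
S(N(3), 10)/r(h(4)) = 0/3 = 0*(⅓) = 0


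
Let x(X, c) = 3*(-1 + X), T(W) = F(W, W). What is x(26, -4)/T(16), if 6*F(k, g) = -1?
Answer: -450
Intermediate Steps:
F(k, g) = -1/6 (F(k, g) = (1/6)*(-1) = -1/6)
T(W) = -1/6
x(X, c) = -3 + 3*X
x(26, -4)/T(16) = (-3 + 3*26)/(-1/6) = (-3 + 78)*(-6) = 75*(-6) = -450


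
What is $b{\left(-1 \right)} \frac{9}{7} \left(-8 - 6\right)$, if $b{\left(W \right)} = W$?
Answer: $18$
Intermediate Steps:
$b{\left(-1 \right)} \frac{9}{7} \left(-8 - 6\right) = - \frac{9}{7} \left(-8 - 6\right) = - 9 \cdot \frac{1}{7} \left(-14\right) = - \frac{9 \left(-14\right)}{7} = \left(-1\right) \left(-18\right) = 18$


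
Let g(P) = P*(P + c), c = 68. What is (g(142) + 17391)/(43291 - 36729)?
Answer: 47211/6562 ≈ 7.1946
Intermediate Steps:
g(P) = P*(68 + P) (g(P) = P*(P + 68) = P*(68 + P))
(g(142) + 17391)/(43291 - 36729) = (142*(68 + 142) + 17391)/(43291 - 36729) = (142*210 + 17391)/6562 = (29820 + 17391)*(1/6562) = 47211*(1/6562) = 47211/6562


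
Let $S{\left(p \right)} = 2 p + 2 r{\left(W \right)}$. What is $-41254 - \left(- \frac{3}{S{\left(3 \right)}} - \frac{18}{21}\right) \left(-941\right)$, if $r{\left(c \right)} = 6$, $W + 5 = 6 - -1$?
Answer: $- \frac{1773131}{42} \approx -42217.0$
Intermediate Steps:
$W = 2$ ($W = -5 + \left(6 - -1\right) = -5 + \left(6 + 1\right) = -5 + 7 = 2$)
$S{\left(p \right)} = 12 + 2 p$ ($S{\left(p \right)} = 2 p + 2 \cdot 6 = 2 p + 12 = 12 + 2 p$)
$-41254 - \left(- \frac{3}{S{\left(3 \right)}} - \frac{18}{21}\right) \left(-941\right) = -41254 - \left(- \frac{3}{12 + 2 \cdot 3} - \frac{18}{21}\right) \left(-941\right) = -41254 - \left(- \frac{3}{12 + 6} - \frac{6}{7}\right) \left(-941\right) = -41254 - \left(- \frac{3}{18} - \frac{6}{7}\right) \left(-941\right) = -41254 - \left(\left(-3\right) \frac{1}{18} - \frac{6}{7}\right) \left(-941\right) = -41254 - \left(- \frac{1}{6} - \frac{6}{7}\right) \left(-941\right) = -41254 - \left(- \frac{43}{42}\right) \left(-941\right) = -41254 - \frac{40463}{42} = - \frac{1773131}{42}$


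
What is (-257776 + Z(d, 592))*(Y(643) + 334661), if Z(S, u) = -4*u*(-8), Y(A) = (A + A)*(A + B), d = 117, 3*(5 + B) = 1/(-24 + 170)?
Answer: -60418261051808/219 ≈ -2.7588e+11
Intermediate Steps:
B = -2189/438 (B = -5 + 1/(3*(-24 + 170)) = -5 + (⅓)/146 = -5 + (⅓)*(1/146) = -5 + 1/438 = -2189/438 ≈ -4.9977)
Y(A) = 2*A*(-2189/438 + A) (Y(A) = (A + A)*(A - 2189/438) = (2*A)*(-2189/438 + A) = 2*A*(-2189/438 + A))
Z(S, u) = 32*u
(-257776 + Z(d, 592))*(Y(643) + 334661) = (-257776 + 32*592)*((1/219)*643*(-2189 + 438*643) + 334661) = (-257776 + 18944)*((1/219)*643*(-2189 + 281634) + 334661) = -238832*((1/219)*643*279445 + 334661) = -238832*(179683135/219 + 334661) = -238832*252973894/219 = -60418261051808/219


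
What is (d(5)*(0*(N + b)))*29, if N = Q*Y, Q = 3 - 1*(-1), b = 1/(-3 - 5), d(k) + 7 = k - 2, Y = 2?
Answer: 0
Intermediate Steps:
d(k) = -9 + k (d(k) = -7 + (k - 2) = -7 + (-2 + k) = -9 + k)
b = -1/8 (b = 1/(-8) = -1/8 ≈ -0.12500)
Q = 4 (Q = 3 + 1 = 4)
N = 8 (N = 4*2 = 8)
(d(5)*(0*(N + b)))*29 = ((-9 + 5)*(0*(8 - 1/8)))*29 = -0*63/8*29 = -4*0*29 = 0*29 = 0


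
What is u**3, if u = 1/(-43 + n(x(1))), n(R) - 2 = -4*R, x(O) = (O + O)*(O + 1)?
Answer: -1/185193 ≈ -5.3998e-6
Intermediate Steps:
x(O) = 2*O*(1 + O) (x(O) = (2*O)*(1 + O) = 2*O*(1 + O))
n(R) = 2 - 4*R
u = -1/57 (u = 1/(-43 + (2 - 8*(1 + 1))) = 1/(-43 + (2 - 8*2)) = 1/(-43 + (2 - 4*4)) = 1/(-43 + (2 - 16)) = 1/(-43 - 14) = 1/(-57) = -1/57 ≈ -0.017544)
u**3 = (-1/57)**3 = -1/185193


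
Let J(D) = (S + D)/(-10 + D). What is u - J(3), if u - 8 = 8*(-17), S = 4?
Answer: -127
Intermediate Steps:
u = -128 (u = 8 + 8*(-17) = 8 - 136 = -128)
J(D) = (4 + D)/(-10 + D)
u - J(3) = -128 - (4 + 3)/(-10 + 3) = -128 - 7/(-7) = -128 - (-1)*7/7 = -128 - 1*(-1) = -128 + 1 = -127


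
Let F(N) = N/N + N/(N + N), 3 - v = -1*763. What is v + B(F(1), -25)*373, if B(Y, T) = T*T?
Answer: 233891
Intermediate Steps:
v = 766 (v = 3 - (-1)*763 = 3 - 1*(-763) = 3 + 763 = 766)
F(N) = 3/2 (F(N) = 1 + N/((2*N)) = 1 + N*(1/(2*N)) = 1 + ½ = 3/2)
B(Y, T) = T²
v + B(F(1), -25)*373 = 766 + (-25)²*373 = 766 + 625*373 = 766 + 233125 = 233891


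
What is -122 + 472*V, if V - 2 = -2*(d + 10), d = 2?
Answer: -10506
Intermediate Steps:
V = -22 (V = 2 - 2*(2 + 10) = 2 - 2*12 = 2 - 24 = -22)
-122 + 472*V = -122 + 472*(-22) = -122 - 10384 = -10506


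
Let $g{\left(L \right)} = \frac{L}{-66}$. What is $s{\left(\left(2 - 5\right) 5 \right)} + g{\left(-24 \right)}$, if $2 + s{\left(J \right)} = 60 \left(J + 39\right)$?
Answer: $\frac{15822}{11} \approx 1438.4$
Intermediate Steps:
$g{\left(L \right)} = - \frac{L}{66}$ ($g{\left(L \right)} = L \left(- \frac{1}{66}\right) = - \frac{L}{66}$)
$s{\left(J \right)} = 2338 + 60 J$ ($s{\left(J \right)} = -2 + 60 \left(J + 39\right) = -2 + 60 \left(39 + J\right) = -2 + \left(2340 + 60 J\right) = 2338 + 60 J$)
$s{\left(\left(2 - 5\right) 5 \right)} + g{\left(-24 \right)} = \left(2338 + 60 \left(2 - 5\right) 5\right) - - \frac{4}{11} = \left(2338 + 60 \left(\left(-3\right) 5\right)\right) + \frac{4}{11} = \left(2338 + 60 \left(-15\right)\right) + \frac{4}{11} = \left(2338 - 900\right) + \frac{4}{11} = 1438 + \frac{4}{11} = \frac{15822}{11}$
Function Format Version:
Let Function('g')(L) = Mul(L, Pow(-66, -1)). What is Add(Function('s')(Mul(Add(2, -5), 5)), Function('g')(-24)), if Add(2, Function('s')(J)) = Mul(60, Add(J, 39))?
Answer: Rational(15822, 11) ≈ 1438.4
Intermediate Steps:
Function('g')(L) = Mul(Rational(-1, 66), L) (Function('g')(L) = Mul(L, Rational(-1, 66)) = Mul(Rational(-1, 66), L))
Function('s')(J) = Add(2338, Mul(60, J)) (Function('s')(J) = Add(-2, Mul(60, Add(J, 39))) = Add(-2, Mul(60, Add(39, J))) = Add(-2, Add(2340, Mul(60, J))) = Add(2338, Mul(60, J)))
Add(Function('s')(Mul(Add(2, -5), 5)), Function('g')(-24)) = Add(Add(2338, Mul(60, Mul(Add(2, -5), 5))), Mul(Rational(-1, 66), -24)) = Add(Add(2338, Mul(60, Mul(-3, 5))), Rational(4, 11)) = Add(Add(2338, Mul(60, -15)), Rational(4, 11)) = Add(Add(2338, -900), Rational(4, 11)) = Add(1438, Rational(4, 11)) = Rational(15822, 11)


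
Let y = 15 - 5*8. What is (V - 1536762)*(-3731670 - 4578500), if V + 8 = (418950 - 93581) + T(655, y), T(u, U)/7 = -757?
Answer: 10110983839000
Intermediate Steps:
y = -25 (y = 15 - 40 = -25)
T(u, U) = -5299 (T(u, U) = 7*(-757) = -5299)
V = 320062 (V = -8 + ((418950 - 93581) - 5299) = -8 + (325369 - 5299) = -8 + 320070 = 320062)
(V - 1536762)*(-3731670 - 4578500) = (320062 - 1536762)*(-3731670 - 4578500) = -1216700*(-8310170) = 10110983839000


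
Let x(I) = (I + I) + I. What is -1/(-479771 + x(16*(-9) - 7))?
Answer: 1/480224 ≈ 2.0824e-6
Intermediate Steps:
x(I) = 3*I (x(I) = 2*I + I = 3*I)
-1/(-479771 + x(16*(-9) - 7)) = -1/(-479771 + 3*(16*(-9) - 7)) = -1/(-479771 + 3*(-144 - 7)) = -1/(-479771 + 3*(-151)) = -1/(-479771 - 453) = -1/(-480224) = -1*(-1/480224) = 1/480224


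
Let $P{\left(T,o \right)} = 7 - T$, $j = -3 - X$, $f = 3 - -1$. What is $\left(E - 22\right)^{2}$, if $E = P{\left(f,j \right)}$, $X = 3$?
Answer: $361$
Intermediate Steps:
$f = 4$ ($f = 3 + 1 = 4$)
$j = -6$ ($j = -3 - 3 = -6$)
$E = 3$ ($E = 7 - 4 = 3$)
$\left(E - 22\right)^{2} = \left(3 - 22\right)^{2} = \left(-19\right)^{2} = 361$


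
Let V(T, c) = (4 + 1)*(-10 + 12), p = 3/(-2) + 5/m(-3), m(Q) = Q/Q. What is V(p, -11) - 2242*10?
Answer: -22410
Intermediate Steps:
m(Q) = 1
p = 7/2 (p = 3/(-2) + 5/1 = 3*(-½) + 5*1 = -3/2 + 5 = 7/2 ≈ 3.5000)
V(T, c) = 10 (V(T, c) = 5*2 = 10)
V(p, -11) - 2242*10 = 10 - 2242*10 = 10 - 118*190 = 10 - 22420 = -22410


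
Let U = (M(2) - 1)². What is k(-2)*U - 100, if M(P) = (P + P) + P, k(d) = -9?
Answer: -325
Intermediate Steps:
M(P) = 3*P (M(P) = 2*P + P = 3*P)
U = 25 (U = (3*2 - 1)² = (6 - 1)² = 5² = 25)
k(-2)*U - 100 = -9*25 - 100 = -225 - 100 = -325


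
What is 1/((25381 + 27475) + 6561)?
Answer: 1/59417 ≈ 1.6830e-5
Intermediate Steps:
1/((25381 + 27475) + 6561) = 1/(52856 + 6561) = 1/59417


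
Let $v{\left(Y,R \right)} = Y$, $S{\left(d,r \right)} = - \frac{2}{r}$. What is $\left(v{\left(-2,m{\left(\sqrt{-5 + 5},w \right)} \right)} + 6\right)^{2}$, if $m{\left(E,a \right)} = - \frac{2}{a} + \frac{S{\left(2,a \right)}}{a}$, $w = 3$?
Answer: $16$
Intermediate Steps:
$m{\left(E,a \right)} = - \frac{2}{a} - \frac{2}{a^{2}}$ ($m{\left(E,a \right)} = - \frac{2}{a} + \frac{\left(-2\right) \frac{1}{a}}{a} = - \frac{2}{a} - \frac{2}{a^{2}}$)
$\left(v{\left(-2,m{\left(\sqrt{-5 + 5},w \right)} \right)} + 6\right)^{2} = \left(-2 + 6\right)^{2} = 4^{2} = 16$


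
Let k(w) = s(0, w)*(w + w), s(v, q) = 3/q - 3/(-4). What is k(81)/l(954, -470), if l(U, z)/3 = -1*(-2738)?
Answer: 85/5476 ≈ 0.015522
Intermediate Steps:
s(v, q) = ¾ + 3/q (s(v, q) = 3/q - 3*(-¼) = 3/q + ¾ = ¾ + 3/q)
l(U, z) = 8214 (l(U, z) = 3*(-1*(-2738)) = 3*2738 = 8214)
k(w) = 2*w*(¾ + 3/w) (k(w) = (¾ + 3/w)*(w + w) = (¾ + 3/w)*(2*w) = 2*w*(¾ + 3/w))
k(81)/l(954, -470) = (6 + (3/2)*81)/8214 = (6 + 243/2)*(1/8214) = (255/2)*(1/8214) = 85/5476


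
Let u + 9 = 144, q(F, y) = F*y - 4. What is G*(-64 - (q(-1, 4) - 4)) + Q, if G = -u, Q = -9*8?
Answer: 6948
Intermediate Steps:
q(F, y) = -4 + F*y
u = 135 (u = -9 + 144 = 135)
Q = -72
G = -135 (G = -1*135 = -135)
G*(-64 - (q(-1, 4) - 4)) + Q = -135*(-64 - ((-4 - 1*4) - 4)) - 72 = -135*(-64 - ((-4 - 4) - 4)) - 72 = -135*(-64 - (-8 - 4)) - 72 = -135*(-64 - 1*(-12)) - 72 = -135*(-64 + 12) - 72 = -135*(-52) - 72 = 7020 - 72 = 6948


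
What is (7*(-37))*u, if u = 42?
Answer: -10878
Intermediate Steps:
(7*(-37))*u = (7*(-37))*42 = -259*42 = -10878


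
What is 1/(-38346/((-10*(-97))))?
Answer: -485/19173 ≈ -0.025296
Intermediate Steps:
1/(-38346/((-10*(-97)))) = 1/(-38346/970) = 1/(-77*249/485) = 1/(-19173/485) = -485/19173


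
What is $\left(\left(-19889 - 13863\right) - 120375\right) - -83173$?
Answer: $-70954$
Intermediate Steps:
$\left(\left(-19889 - 13863\right) - 120375\right) - -83173 = \left(-33752 - 120375\right) + 83173 = -154127 + 83173 = -70954$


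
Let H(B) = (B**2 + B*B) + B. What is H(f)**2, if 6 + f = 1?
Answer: 2025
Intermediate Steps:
f = -5 (f = -6 + 1 = -5)
H(B) = B + 2*B**2 (H(B) = (B**2 + B**2) + B = 2*B**2 + B = B + 2*B**2)
H(f)**2 = (-5*(1 + 2*(-5)))**2 = (-5*(1 - 10))**2 = (-5*(-9))**2 = 45**2 = 2025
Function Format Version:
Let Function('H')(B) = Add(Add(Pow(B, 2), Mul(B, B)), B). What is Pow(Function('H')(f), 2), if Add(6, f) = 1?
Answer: 2025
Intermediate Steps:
f = -5 (f = Add(-6, 1) = -5)
Function('H')(B) = Add(B, Mul(2, Pow(B, 2))) (Function('H')(B) = Add(Add(Pow(B, 2), Pow(B, 2)), B) = Add(Mul(2, Pow(B, 2)), B) = Add(B, Mul(2, Pow(B, 2))))
Pow(Function('H')(f), 2) = Pow(Mul(-5, Add(1, Mul(2, -5))), 2) = Pow(Mul(-5, Add(1, -10)), 2) = Pow(Mul(-5, -9), 2) = Pow(45, 2) = 2025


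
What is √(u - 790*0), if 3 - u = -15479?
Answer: √15482 ≈ 124.43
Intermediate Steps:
u = 15482 (u = 3 - 1*(-15479) = 3 + 15479 = 15482)
√(u - 790*0) = √(15482 - 790*0) = √(15482 + 0) = √15482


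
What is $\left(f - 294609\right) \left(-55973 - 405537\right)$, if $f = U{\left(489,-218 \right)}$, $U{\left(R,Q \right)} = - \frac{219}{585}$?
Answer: $\frac{5302641722056}{39} \approx 1.3597 \cdot 10^{11}$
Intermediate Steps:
$U{\left(R,Q \right)} = - \frac{73}{195}$ ($U{\left(R,Q \right)} = \left(-219\right) \frac{1}{585} = - \frac{73}{195}$)
$f = - \frac{73}{195} \approx -0.37436$
$\left(f - 294609\right) \left(-55973 - 405537\right) = \left(- \frac{73}{195} - 294609\right) \left(-55973 - 405537\right) = \left(- \frac{57448828}{195}\right) \left(-461510\right) = \frac{5302641722056}{39}$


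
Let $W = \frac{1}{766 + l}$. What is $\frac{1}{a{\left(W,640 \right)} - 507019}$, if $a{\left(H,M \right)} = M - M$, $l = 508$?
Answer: $- \frac{1}{507019} \approx -1.9723 \cdot 10^{-6}$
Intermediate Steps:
$W = \frac{1}{1274}$ ($W = \frac{1}{766 + 508} = \frac{1}{1274} \approx 0.00078493$)
$a{\left(H,M \right)} = 0$
$\frac{1}{a{\left(W,640 \right)} - 507019} = \frac{1}{0 - 507019} = \frac{1}{-507019} = - \frac{1}{507019}$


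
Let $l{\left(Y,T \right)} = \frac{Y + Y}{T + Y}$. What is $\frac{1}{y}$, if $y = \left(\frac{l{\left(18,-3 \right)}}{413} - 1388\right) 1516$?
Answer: $- \frac{2065}{4345171328} \approx -4.7524 \cdot 10^{-7}$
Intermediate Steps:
$l{\left(Y,T \right)} = \frac{2 Y}{T + Y}$
$y = - \frac{4345171328}{2065}$ ($y = \left(\frac{2 \cdot 18 \frac{1}{-3 + 18}}{413} - 1388\right) 1516 = \left(2 \cdot 18 \cdot \frac{1}{15} \cdot \frac{1}{413} - 1388\right) 1516 = \left(\frac{12}{5} \cdot \frac{1}{413} - 1388\right) 1516 = \left(\frac{12}{2065} - 1388\right) 1516 = \left(- \frac{2866208}{2065}\right) 1516 = - \frac{4345171328}{2065} \approx -2.1042 \cdot 10^{6}$)
$\frac{1}{y} = \frac{1}{- \frac{4345171328}{2065}} = - \frac{2065}{4345171328}$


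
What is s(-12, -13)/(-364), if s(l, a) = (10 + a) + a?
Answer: 4/91 ≈ 0.043956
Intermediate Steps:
s(l, a) = 10 + 2*a
s(-12, -13)/(-364) = (10 + 2*(-13))/(-364) = (10 - 26)*(-1/364) = -16*(-1/364) = 4/91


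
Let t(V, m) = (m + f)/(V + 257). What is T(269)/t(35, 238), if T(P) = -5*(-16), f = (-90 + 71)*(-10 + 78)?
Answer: -11680/527 ≈ -22.163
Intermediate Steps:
f = -1292 (f = -19*68 = -1292)
T(P) = 80
t(V, m) = (-1292 + m)/(257 + V) (t(V, m) = (m - 1292)/(V + 257) = (-1292 + m)/(257 + V))
T(269)/t(35, 238) = 80/(((-1292 + 238)/(257 + 35))) = 80/((-1054/292)) = 80/(((1/292)*(-1054))) = 80/(-527/146) = 80*(-146/527) = -11680/527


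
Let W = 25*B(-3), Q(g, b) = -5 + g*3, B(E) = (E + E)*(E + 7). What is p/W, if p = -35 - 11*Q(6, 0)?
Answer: 89/300 ≈ 0.29667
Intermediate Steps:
B(E) = 2*E*(7 + E) (B(E) = (2*E)*(7 + E) = 2*E*(7 + E))
Q(g, b) = -5 + 3*g
W = -600 (W = 25*(2*(-3)*(7 - 3)) = 25*(2*(-3)*4) = 25*(-24) = -600)
p = -178 (p = -35 - 11*(-5 + 3*6) = -35 - 11*(-5 + 18) = -35 - 11*13 = -35 - 143 = -178)
p/W = -178/(-600) = -178*(-1/600) = 89/300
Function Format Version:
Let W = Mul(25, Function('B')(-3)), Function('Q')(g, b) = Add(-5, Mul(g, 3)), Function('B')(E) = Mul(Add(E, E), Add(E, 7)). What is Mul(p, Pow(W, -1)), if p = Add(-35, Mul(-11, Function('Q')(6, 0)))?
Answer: Rational(89, 300) ≈ 0.29667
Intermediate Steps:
Function('B')(E) = Mul(2, E, Add(7, E)) (Function('B')(E) = Mul(Mul(2, E), Add(7, E)) = Mul(2, E, Add(7, E)))
Function('Q')(g, b) = Add(-5, Mul(3, g))
W = -600 (W = Mul(25, Mul(2, -3, Add(7, -3))) = Mul(25, Mul(2, -3, 4)) = Mul(25, -24) = -600)
p = -178 (p = Add(-35, Mul(-11, Add(-5, Mul(3, 6)))) = Add(-35, Mul(-11, Add(-5, 18))) = Add(-35, Mul(-11, 13)) = Add(-35, -143) = -178)
Mul(p, Pow(W, -1)) = Mul(-178, Pow(-600, -1)) = Mul(-178, Rational(-1, 600)) = Rational(89, 300)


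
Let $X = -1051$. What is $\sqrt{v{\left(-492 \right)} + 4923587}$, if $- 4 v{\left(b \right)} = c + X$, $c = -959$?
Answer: $\frac{\sqrt{19696358}}{2} \approx 2219.0$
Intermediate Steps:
$v{\left(b \right)} = \frac{1005}{2}$ ($v{\left(b \right)} = - \frac{-959 - 1051}{4} = \left(- \frac{1}{4}\right) \left(-2010\right) = \frac{1005}{2}$)
$\sqrt{v{\left(-492 \right)} + 4923587} = \sqrt{\frac{1005}{2} + 4923587} = \sqrt{\frac{9848179}{2}} = \frac{\sqrt{19696358}}{2}$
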